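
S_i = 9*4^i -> [9, 36, 144, 576, 2304]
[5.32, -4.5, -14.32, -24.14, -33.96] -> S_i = 5.32 + -9.82*i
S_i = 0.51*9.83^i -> [0.51, 5.01, 49.28, 484.43, 4761.94]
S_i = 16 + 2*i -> [16, 18, 20, 22, 24]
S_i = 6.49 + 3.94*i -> [6.49, 10.43, 14.37, 18.31, 22.25]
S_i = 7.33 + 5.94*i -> [7.33, 13.27, 19.21, 25.15, 31.09]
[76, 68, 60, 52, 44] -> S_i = 76 + -8*i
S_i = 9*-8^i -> [9, -72, 576, -4608, 36864]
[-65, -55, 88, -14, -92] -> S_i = Random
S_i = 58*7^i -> [58, 406, 2842, 19894, 139258]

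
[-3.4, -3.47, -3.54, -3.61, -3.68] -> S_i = -3.40*1.02^i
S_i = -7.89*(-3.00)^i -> [-7.89, 23.67, -71.01, 213.03, -639.09]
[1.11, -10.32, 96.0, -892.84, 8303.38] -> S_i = 1.11*(-9.30)^i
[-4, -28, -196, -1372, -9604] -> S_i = -4*7^i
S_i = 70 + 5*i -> [70, 75, 80, 85, 90]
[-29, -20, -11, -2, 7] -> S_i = -29 + 9*i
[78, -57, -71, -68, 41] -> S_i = Random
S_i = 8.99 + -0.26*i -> [8.99, 8.73, 8.47, 8.21, 7.95]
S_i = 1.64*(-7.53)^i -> [1.64, -12.35, 92.99, -700.21, 5272.59]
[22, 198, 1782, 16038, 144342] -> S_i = 22*9^i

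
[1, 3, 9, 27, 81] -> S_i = 1*3^i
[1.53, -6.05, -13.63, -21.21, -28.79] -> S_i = 1.53 + -7.58*i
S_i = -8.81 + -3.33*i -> [-8.81, -12.14, -15.47, -18.8, -22.13]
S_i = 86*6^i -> [86, 516, 3096, 18576, 111456]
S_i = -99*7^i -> [-99, -693, -4851, -33957, -237699]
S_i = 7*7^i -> [7, 49, 343, 2401, 16807]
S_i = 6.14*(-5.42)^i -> [6.14, -33.28, 180.37, -977.61, 5298.65]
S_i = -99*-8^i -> [-99, 792, -6336, 50688, -405504]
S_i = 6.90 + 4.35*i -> [6.9, 11.25, 15.6, 19.95, 24.3]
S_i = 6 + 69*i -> [6, 75, 144, 213, 282]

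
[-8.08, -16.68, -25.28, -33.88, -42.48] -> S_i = -8.08 + -8.60*i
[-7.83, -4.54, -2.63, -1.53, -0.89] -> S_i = -7.83*0.58^i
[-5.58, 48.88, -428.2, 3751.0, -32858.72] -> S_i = -5.58*(-8.76)^i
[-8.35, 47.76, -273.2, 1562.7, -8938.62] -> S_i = -8.35*(-5.72)^i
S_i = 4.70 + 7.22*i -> [4.7, 11.92, 19.14, 26.36, 33.58]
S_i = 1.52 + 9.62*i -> [1.52, 11.14, 20.76, 30.38, 40.0]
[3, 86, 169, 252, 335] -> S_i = 3 + 83*i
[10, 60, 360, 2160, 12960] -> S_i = 10*6^i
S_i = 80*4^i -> [80, 320, 1280, 5120, 20480]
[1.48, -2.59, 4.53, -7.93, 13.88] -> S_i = 1.48*(-1.75)^i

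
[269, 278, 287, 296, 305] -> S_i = 269 + 9*i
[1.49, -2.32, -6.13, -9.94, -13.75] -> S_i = 1.49 + -3.81*i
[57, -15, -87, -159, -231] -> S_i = 57 + -72*i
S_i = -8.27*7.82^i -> [-8.27, -64.67, -505.73, -3954.81, -30926.62]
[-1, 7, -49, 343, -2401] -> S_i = -1*-7^i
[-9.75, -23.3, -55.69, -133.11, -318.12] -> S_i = -9.75*2.39^i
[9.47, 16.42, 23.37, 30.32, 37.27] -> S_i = 9.47 + 6.95*i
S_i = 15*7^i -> [15, 105, 735, 5145, 36015]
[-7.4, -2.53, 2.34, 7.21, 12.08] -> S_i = -7.40 + 4.87*i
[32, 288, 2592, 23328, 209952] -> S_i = 32*9^i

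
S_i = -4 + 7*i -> [-4, 3, 10, 17, 24]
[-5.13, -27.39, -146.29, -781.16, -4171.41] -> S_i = -5.13*5.34^i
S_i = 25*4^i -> [25, 100, 400, 1600, 6400]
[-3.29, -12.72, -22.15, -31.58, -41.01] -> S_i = -3.29 + -9.43*i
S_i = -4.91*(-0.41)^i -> [-4.91, 2.01, -0.83, 0.34, -0.14]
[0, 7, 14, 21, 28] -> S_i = 0 + 7*i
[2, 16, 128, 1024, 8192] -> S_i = 2*8^i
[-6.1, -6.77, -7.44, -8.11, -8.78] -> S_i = -6.10 + -0.67*i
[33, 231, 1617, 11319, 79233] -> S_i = 33*7^i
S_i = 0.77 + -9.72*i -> [0.77, -8.95, -18.67, -28.39, -38.11]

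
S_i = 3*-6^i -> [3, -18, 108, -648, 3888]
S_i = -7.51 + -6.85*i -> [-7.51, -14.36, -21.21, -28.06, -34.91]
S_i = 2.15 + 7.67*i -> [2.15, 9.82, 17.49, 25.16, 32.83]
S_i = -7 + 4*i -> [-7, -3, 1, 5, 9]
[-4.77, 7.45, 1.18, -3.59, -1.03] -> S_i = Random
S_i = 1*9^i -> [1, 9, 81, 729, 6561]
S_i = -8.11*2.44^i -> [-8.11, -19.79, -48.28, -117.81, -287.46]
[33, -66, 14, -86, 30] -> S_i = Random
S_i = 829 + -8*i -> [829, 821, 813, 805, 797]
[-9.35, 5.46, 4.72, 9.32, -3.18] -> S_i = Random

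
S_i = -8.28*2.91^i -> [-8.28, -24.09, -70.12, -204.04, -593.75]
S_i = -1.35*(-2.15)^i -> [-1.35, 2.9, -6.24, 13.42, -28.85]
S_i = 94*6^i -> [94, 564, 3384, 20304, 121824]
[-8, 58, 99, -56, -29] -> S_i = Random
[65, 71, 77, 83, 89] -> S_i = 65 + 6*i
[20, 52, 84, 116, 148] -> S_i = 20 + 32*i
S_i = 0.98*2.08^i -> [0.98, 2.04, 4.24, 8.82, 18.34]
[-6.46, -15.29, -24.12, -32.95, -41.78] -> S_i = -6.46 + -8.83*i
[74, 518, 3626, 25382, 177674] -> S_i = 74*7^i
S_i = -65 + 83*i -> [-65, 18, 101, 184, 267]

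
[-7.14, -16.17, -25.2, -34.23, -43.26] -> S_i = -7.14 + -9.03*i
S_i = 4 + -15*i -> [4, -11, -26, -41, -56]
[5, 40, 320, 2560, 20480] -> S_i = 5*8^i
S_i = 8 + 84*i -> [8, 92, 176, 260, 344]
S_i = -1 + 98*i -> [-1, 97, 195, 293, 391]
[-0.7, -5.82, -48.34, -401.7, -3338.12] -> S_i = -0.70*8.31^i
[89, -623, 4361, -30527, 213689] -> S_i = 89*-7^i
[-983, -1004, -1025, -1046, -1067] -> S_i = -983 + -21*i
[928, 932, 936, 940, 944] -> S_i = 928 + 4*i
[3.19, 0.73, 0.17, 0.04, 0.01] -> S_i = 3.19*0.23^i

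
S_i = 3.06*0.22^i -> [3.06, 0.67, 0.15, 0.03, 0.01]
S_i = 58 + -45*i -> [58, 13, -32, -77, -122]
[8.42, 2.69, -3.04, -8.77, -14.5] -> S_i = 8.42 + -5.73*i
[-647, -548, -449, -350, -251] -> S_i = -647 + 99*i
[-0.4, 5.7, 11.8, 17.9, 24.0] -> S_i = -0.40 + 6.10*i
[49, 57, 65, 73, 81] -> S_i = 49 + 8*i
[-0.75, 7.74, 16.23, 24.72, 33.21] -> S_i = -0.75 + 8.49*i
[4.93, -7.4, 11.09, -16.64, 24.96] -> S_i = 4.93*(-1.50)^i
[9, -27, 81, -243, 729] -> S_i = 9*-3^i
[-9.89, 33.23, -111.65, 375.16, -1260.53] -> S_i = -9.89*(-3.36)^i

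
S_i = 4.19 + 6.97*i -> [4.19, 11.16, 18.13, 25.1, 32.07]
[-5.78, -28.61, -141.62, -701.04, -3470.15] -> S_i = -5.78*4.95^i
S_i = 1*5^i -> [1, 5, 25, 125, 625]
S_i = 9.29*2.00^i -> [9.29, 18.58, 37.16, 74.32, 148.64]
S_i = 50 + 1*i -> [50, 51, 52, 53, 54]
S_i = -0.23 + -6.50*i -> [-0.23, -6.73, -13.23, -19.73, -26.23]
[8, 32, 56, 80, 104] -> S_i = 8 + 24*i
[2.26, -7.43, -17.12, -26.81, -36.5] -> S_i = 2.26 + -9.69*i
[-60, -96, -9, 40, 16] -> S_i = Random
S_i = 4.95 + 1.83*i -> [4.95, 6.78, 8.61, 10.44, 12.27]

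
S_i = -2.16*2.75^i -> [-2.16, -5.94, -16.34, -44.92, -123.53]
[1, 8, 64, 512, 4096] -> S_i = 1*8^i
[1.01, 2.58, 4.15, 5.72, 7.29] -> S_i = 1.01 + 1.57*i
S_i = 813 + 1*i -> [813, 814, 815, 816, 817]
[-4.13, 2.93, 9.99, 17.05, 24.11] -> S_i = -4.13 + 7.06*i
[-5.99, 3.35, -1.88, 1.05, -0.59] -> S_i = -5.99*(-0.56)^i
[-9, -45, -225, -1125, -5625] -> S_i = -9*5^i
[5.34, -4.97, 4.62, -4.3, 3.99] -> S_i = 5.34*(-0.93)^i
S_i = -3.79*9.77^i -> [-3.79, -37.03, -361.77, -3534.46, -34531.66]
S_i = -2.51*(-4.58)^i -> [-2.51, 11.5, -52.65, 241.14, -1104.42]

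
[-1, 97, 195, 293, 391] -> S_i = -1 + 98*i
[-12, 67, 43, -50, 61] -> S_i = Random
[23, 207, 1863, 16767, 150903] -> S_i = 23*9^i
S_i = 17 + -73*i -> [17, -56, -129, -202, -275]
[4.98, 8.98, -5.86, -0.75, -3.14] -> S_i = Random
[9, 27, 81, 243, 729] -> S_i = 9*3^i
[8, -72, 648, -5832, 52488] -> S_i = 8*-9^i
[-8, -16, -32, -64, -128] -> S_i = -8*2^i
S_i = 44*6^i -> [44, 264, 1584, 9504, 57024]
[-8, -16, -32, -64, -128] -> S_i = -8*2^i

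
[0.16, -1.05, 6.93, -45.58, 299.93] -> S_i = 0.16*(-6.58)^i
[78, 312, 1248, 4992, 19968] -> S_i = 78*4^i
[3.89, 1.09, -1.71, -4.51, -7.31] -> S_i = 3.89 + -2.80*i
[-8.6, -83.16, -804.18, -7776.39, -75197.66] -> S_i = -8.60*9.67^i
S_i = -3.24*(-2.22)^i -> [-3.24, 7.19, -15.97, 35.45, -78.7]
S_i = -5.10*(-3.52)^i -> [-5.1, 17.95, -63.19, 222.43, -782.96]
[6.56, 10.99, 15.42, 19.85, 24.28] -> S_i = 6.56 + 4.43*i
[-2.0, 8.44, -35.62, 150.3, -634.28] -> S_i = -2.00*(-4.22)^i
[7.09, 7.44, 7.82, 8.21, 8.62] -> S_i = 7.09*1.05^i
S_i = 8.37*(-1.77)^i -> [8.37, -14.81, 26.22, -46.41, 82.15]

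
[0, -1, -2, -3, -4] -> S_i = 0 + -1*i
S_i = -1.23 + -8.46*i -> [-1.23, -9.69, -18.15, -26.61, -35.07]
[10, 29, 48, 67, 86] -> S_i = 10 + 19*i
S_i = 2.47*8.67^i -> [2.47, 21.41, 185.67, 1609.73, 13956.4]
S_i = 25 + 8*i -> [25, 33, 41, 49, 57]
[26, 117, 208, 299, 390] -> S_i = 26 + 91*i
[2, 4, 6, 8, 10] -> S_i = 2 + 2*i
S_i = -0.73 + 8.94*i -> [-0.73, 8.21, 17.15, 26.09, 35.03]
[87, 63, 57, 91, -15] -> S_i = Random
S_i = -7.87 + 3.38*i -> [-7.87, -4.49, -1.11, 2.27, 5.65]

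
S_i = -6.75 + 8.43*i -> [-6.75, 1.68, 10.11, 18.54, 26.97]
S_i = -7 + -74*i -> [-7, -81, -155, -229, -303]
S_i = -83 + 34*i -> [-83, -49, -15, 19, 53]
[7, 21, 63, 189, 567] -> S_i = 7*3^i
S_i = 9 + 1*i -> [9, 10, 11, 12, 13]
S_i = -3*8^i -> [-3, -24, -192, -1536, -12288]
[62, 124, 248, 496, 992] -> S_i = 62*2^i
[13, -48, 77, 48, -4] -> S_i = Random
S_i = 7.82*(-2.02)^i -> [7.82, -15.8, 31.91, -64.46, 130.2]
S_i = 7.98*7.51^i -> [7.98, 59.93, 450.07, 3380.05, 25384.15]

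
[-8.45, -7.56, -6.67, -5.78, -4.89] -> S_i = -8.45 + 0.89*i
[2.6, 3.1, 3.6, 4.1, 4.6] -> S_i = 2.60 + 0.50*i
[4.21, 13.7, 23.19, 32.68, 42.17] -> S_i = 4.21 + 9.49*i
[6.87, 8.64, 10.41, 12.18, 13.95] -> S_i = 6.87 + 1.77*i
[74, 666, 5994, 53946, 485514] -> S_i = 74*9^i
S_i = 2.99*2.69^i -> [2.99, 8.04, 21.64, 58.2, 156.56]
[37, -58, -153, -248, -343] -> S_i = 37 + -95*i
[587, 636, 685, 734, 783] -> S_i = 587 + 49*i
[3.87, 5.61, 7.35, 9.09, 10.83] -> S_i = 3.87 + 1.74*i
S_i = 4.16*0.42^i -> [4.16, 1.75, 0.73, 0.31, 0.13]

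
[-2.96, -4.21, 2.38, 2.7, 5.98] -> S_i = Random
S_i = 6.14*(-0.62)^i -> [6.14, -3.81, 2.36, -1.46, 0.91]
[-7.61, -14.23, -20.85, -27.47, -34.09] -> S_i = -7.61 + -6.62*i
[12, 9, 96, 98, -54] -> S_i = Random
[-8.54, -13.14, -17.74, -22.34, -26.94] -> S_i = -8.54 + -4.60*i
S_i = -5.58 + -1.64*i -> [-5.58, -7.22, -8.86, -10.5, -12.14]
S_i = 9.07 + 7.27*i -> [9.07, 16.34, 23.61, 30.88, 38.15]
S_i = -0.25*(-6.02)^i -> [-0.25, 1.5, -9.06, 54.54, -328.34]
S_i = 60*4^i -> [60, 240, 960, 3840, 15360]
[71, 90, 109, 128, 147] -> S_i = 71 + 19*i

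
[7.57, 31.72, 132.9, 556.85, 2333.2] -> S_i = 7.57*4.19^i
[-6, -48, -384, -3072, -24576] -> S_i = -6*8^i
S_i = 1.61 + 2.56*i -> [1.61, 4.17, 6.73, 9.29, 11.85]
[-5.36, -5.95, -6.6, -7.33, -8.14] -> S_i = -5.36*1.11^i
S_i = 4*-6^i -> [4, -24, 144, -864, 5184]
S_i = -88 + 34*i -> [-88, -54, -20, 14, 48]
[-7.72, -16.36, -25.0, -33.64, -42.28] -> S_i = -7.72 + -8.64*i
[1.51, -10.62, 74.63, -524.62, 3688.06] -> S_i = 1.51*(-7.03)^i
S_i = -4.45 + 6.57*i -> [-4.45, 2.12, 8.69, 15.26, 21.83]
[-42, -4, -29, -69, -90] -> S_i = Random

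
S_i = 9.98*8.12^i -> [9.98, 81.04, 658.03, 5343.17, 43386.5]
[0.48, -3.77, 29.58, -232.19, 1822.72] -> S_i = 0.48*(-7.85)^i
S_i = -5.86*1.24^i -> [-5.86, -7.27, -9.01, -11.17, -13.85]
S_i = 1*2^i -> [1, 2, 4, 8, 16]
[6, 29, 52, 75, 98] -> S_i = 6 + 23*i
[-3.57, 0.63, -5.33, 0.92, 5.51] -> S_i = Random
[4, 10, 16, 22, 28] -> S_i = 4 + 6*i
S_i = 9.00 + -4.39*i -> [9.0, 4.61, 0.22, -4.17, -8.56]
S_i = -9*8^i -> [-9, -72, -576, -4608, -36864]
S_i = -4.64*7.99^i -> [-4.64, -37.07, -296.22, -2366.78, -18910.59]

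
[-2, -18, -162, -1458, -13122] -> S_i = -2*9^i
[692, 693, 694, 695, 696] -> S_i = 692 + 1*i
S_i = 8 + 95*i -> [8, 103, 198, 293, 388]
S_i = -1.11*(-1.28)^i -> [-1.11, 1.42, -1.82, 2.33, -2.98]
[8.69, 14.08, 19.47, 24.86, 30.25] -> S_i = 8.69 + 5.39*i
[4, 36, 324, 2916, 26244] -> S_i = 4*9^i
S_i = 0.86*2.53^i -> [0.86, 2.18, 5.5, 13.93, 35.24]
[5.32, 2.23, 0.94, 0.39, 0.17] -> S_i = 5.32*0.42^i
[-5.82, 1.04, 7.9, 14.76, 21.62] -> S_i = -5.82 + 6.86*i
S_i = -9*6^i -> [-9, -54, -324, -1944, -11664]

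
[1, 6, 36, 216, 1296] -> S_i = 1*6^i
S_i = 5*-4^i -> [5, -20, 80, -320, 1280]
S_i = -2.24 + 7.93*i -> [-2.24, 5.69, 13.62, 21.55, 29.48]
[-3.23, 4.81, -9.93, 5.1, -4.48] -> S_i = Random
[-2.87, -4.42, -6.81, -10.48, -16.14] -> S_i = -2.87*1.54^i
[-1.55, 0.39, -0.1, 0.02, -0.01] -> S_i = -1.55*(-0.25)^i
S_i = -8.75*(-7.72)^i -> [-8.75, 67.55, -521.49, 4025.87, -31079.73]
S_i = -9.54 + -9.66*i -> [-9.54, -19.2, -28.86, -38.52, -48.18]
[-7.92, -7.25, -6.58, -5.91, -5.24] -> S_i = -7.92 + 0.67*i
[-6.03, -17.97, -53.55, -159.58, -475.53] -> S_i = -6.03*2.98^i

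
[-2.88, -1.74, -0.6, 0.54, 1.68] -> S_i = -2.88 + 1.14*i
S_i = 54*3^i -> [54, 162, 486, 1458, 4374]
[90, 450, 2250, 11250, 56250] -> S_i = 90*5^i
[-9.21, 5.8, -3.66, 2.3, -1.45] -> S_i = -9.21*(-0.63)^i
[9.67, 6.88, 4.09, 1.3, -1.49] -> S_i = 9.67 + -2.79*i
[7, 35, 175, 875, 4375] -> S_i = 7*5^i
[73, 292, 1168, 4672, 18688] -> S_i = 73*4^i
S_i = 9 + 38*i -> [9, 47, 85, 123, 161]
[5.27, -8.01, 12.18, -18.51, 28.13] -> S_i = 5.27*(-1.52)^i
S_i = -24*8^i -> [-24, -192, -1536, -12288, -98304]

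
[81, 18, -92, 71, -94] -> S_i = Random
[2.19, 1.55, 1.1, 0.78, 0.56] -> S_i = 2.19*0.71^i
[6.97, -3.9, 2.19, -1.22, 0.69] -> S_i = 6.97*(-0.56)^i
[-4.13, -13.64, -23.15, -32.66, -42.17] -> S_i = -4.13 + -9.51*i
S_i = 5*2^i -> [5, 10, 20, 40, 80]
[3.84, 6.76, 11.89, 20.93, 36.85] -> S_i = 3.84*1.76^i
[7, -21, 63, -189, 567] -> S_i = 7*-3^i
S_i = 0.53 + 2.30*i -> [0.53, 2.83, 5.13, 7.43, 9.73]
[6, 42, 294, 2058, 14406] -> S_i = 6*7^i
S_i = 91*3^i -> [91, 273, 819, 2457, 7371]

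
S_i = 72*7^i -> [72, 504, 3528, 24696, 172872]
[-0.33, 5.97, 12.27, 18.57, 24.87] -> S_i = -0.33 + 6.30*i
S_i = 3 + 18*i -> [3, 21, 39, 57, 75]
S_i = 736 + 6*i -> [736, 742, 748, 754, 760]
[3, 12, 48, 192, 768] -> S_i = 3*4^i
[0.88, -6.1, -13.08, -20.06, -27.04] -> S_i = 0.88 + -6.98*i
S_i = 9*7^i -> [9, 63, 441, 3087, 21609]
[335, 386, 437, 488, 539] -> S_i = 335 + 51*i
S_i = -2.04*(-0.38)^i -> [-2.04, 0.78, -0.29, 0.11, -0.04]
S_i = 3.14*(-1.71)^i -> [3.14, -5.37, 9.18, -15.7, 26.85]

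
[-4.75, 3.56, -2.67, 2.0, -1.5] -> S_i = -4.75*(-0.75)^i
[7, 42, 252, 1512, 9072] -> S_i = 7*6^i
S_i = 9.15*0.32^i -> [9.15, 2.93, 0.94, 0.3, 0.1]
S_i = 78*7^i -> [78, 546, 3822, 26754, 187278]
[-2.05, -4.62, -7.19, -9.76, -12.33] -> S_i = -2.05 + -2.57*i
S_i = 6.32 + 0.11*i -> [6.32, 6.43, 6.54, 6.65, 6.76]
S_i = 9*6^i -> [9, 54, 324, 1944, 11664]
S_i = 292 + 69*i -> [292, 361, 430, 499, 568]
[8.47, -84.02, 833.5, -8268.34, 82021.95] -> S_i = 8.47*(-9.92)^i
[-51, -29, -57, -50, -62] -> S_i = Random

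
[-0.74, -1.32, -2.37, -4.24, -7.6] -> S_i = -0.74*1.79^i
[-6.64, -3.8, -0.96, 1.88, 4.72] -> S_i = -6.64 + 2.84*i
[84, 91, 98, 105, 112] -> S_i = 84 + 7*i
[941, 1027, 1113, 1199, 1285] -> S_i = 941 + 86*i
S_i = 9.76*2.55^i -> [9.76, 24.89, 63.46, 161.83, 412.68]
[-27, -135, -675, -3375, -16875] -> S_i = -27*5^i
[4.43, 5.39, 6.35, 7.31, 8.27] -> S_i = 4.43 + 0.96*i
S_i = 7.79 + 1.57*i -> [7.79, 9.36, 10.93, 12.5, 14.07]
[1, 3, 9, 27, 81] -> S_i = 1*3^i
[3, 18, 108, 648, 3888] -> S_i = 3*6^i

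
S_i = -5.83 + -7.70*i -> [-5.83, -13.53, -21.23, -28.93, -36.63]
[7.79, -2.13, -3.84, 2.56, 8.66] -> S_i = Random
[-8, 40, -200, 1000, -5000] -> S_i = -8*-5^i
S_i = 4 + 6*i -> [4, 10, 16, 22, 28]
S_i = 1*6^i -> [1, 6, 36, 216, 1296]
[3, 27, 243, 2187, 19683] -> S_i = 3*9^i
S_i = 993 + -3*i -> [993, 990, 987, 984, 981]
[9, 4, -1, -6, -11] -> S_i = 9 + -5*i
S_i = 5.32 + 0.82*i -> [5.32, 6.14, 6.96, 7.78, 8.6]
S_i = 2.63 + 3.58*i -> [2.63, 6.21, 9.79, 13.37, 16.95]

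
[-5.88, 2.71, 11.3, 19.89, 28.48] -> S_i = -5.88 + 8.59*i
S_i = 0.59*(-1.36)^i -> [0.59, -0.8, 1.09, -1.48, 2.02]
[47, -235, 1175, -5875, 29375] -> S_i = 47*-5^i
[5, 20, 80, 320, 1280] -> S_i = 5*4^i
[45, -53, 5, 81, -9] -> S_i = Random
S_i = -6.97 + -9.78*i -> [-6.97, -16.75, -26.53, -36.31, -46.09]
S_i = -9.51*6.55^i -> [-9.51, -62.29, -408.0, -2672.42, -17504.34]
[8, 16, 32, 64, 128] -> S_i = 8*2^i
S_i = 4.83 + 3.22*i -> [4.83, 8.05, 11.27, 14.49, 17.71]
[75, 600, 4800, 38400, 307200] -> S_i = 75*8^i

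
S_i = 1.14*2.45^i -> [1.14, 2.79, 6.84, 16.76, 41.07]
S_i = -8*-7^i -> [-8, 56, -392, 2744, -19208]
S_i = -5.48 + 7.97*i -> [-5.48, 2.49, 10.46, 18.43, 26.4]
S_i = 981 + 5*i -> [981, 986, 991, 996, 1001]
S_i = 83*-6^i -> [83, -498, 2988, -17928, 107568]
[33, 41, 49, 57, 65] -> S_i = 33 + 8*i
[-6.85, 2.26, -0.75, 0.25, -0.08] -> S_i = -6.85*(-0.33)^i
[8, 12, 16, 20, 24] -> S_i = 8 + 4*i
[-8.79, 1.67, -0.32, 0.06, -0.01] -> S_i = -8.79*(-0.19)^i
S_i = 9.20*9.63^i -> [9.2, 88.6, 853.18, 8216.12, 79121.22]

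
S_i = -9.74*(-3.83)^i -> [-9.74, 37.3, -142.88, 547.21, -2095.82]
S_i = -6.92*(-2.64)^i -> [-6.92, 18.27, -48.23, 127.33, -336.14]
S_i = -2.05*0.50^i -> [-2.05, -1.02, -0.51, -0.26, -0.13]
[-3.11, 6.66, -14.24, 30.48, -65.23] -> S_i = -3.11*(-2.14)^i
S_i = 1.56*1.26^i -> [1.56, 1.97, 2.48, 3.12, 3.93]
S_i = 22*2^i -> [22, 44, 88, 176, 352]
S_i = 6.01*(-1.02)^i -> [6.01, -6.13, 6.25, -6.38, 6.51]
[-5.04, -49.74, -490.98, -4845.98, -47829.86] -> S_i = -5.04*9.87^i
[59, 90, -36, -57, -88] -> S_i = Random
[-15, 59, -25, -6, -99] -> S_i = Random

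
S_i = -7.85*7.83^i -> [-7.85, -61.47, -481.27, -3768.38, -29506.43]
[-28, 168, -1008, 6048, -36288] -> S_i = -28*-6^i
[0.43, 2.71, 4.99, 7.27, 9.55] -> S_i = 0.43 + 2.28*i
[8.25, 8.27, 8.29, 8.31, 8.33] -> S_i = 8.25 + 0.02*i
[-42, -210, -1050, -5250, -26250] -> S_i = -42*5^i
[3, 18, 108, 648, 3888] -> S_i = 3*6^i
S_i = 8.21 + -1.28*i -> [8.21, 6.93, 5.65, 4.37, 3.09]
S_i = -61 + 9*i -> [-61, -52, -43, -34, -25]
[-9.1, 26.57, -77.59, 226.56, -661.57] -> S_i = -9.10*(-2.92)^i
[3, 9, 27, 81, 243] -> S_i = 3*3^i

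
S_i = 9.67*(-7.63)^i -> [9.67, -73.78, 562.96, -4295.37, 32773.64]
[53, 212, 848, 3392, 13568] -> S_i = 53*4^i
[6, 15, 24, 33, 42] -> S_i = 6 + 9*i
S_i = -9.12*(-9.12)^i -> [-9.12, 83.17, -758.55, 6917.98, -63091.99]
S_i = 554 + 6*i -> [554, 560, 566, 572, 578]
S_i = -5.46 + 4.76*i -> [-5.46, -0.7, 4.06, 8.82, 13.58]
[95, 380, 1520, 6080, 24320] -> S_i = 95*4^i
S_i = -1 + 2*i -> [-1, 1, 3, 5, 7]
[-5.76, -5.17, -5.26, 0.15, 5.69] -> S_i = Random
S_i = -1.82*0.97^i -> [-1.82, -1.77, -1.71, -1.66, -1.61]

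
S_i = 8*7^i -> [8, 56, 392, 2744, 19208]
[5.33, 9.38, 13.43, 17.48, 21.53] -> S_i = 5.33 + 4.05*i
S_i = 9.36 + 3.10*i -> [9.36, 12.46, 15.56, 18.66, 21.76]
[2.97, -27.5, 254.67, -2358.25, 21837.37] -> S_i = 2.97*(-9.26)^i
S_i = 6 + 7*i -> [6, 13, 20, 27, 34]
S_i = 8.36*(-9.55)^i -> [8.36, -79.84, 762.45, -7281.43, 69537.61]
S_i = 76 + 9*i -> [76, 85, 94, 103, 112]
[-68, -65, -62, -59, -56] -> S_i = -68 + 3*i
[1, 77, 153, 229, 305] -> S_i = 1 + 76*i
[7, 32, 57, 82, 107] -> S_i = 7 + 25*i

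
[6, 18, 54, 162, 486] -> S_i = 6*3^i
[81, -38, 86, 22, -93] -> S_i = Random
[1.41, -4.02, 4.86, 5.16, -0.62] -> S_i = Random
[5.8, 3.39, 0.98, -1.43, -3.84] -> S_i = 5.80 + -2.41*i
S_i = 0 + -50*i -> [0, -50, -100, -150, -200]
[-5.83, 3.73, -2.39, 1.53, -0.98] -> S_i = -5.83*(-0.64)^i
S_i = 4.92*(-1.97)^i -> [4.92, -9.69, 19.09, -37.62, 74.1]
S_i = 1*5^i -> [1, 5, 25, 125, 625]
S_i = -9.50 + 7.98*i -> [-9.5, -1.52, 6.46, 14.44, 22.42]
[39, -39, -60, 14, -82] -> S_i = Random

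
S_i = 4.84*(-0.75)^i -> [4.84, -3.63, 2.72, -2.04, 1.53]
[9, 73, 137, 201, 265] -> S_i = 9 + 64*i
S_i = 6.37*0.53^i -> [6.37, 3.38, 1.79, 0.95, 0.5]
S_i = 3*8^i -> [3, 24, 192, 1536, 12288]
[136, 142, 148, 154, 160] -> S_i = 136 + 6*i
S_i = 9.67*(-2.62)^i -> [9.67, -25.34, 66.38, -173.91, 455.65]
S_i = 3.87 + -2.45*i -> [3.87, 1.42, -1.03, -3.48, -5.93]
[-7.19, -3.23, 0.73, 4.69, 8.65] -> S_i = -7.19 + 3.96*i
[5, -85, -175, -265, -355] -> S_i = 5 + -90*i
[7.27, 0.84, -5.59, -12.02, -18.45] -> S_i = 7.27 + -6.43*i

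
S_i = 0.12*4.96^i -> [0.12, 0.6, 2.95, 14.64, 72.63]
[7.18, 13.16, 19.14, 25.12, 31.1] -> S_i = 7.18 + 5.98*i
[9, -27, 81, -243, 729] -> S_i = 9*-3^i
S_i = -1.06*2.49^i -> [-1.06, -2.64, -6.57, -16.36, -40.75]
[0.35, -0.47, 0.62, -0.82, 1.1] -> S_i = 0.35*(-1.33)^i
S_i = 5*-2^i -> [5, -10, 20, -40, 80]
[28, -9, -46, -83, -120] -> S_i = 28 + -37*i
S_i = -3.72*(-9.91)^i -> [-3.72, 36.87, -365.33, 3620.46, -35878.77]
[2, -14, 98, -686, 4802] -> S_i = 2*-7^i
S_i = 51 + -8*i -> [51, 43, 35, 27, 19]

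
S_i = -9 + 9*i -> [-9, 0, 9, 18, 27]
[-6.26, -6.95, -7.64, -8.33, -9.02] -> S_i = -6.26 + -0.69*i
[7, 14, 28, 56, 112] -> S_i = 7*2^i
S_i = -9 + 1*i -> [-9, -8, -7, -6, -5]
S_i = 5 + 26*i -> [5, 31, 57, 83, 109]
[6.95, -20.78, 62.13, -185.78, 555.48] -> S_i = 6.95*(-2.99)^i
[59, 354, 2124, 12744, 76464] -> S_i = 59*6^i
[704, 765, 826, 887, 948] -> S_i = 704 + 61*i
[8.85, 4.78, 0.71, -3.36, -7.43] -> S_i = 8.85 + -4.07*i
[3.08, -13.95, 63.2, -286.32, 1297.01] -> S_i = 3.08*(-4.53)^i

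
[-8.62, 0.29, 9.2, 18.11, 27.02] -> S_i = -8.62 + 8.91*i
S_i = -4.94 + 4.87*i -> [-4.94, -0.07, 4.8, 9.67, 14.54]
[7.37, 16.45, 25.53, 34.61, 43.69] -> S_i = 7.37 + 9.08*i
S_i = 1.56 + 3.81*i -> [1.56, 5.37, 9.18, 12.99, 16.8]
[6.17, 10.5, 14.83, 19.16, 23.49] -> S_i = 6.17 + 4.33*i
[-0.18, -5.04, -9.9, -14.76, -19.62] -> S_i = -0.18 + -4.86*i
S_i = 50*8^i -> [50, 400, 3200, 25600, 204800]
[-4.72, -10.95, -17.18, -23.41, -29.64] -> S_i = -4.72 + -6.23*i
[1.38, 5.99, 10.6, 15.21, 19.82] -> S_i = 1.38 + 4.61*i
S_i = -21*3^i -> [-21, -63, -189, -567, -1701]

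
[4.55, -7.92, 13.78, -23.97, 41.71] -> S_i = 4.55*(-1.74)^i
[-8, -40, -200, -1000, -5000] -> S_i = -8*5^i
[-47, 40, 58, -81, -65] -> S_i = Random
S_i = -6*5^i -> [-6, -30, -150, -750, -3750]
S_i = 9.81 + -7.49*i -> [9.81, 2.32, -5.17, -12.66, -20.15]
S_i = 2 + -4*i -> [2, -2, -6, -10, -14]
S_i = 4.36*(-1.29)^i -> [4.36, -5.62, 7.26, -9.36, 12.07]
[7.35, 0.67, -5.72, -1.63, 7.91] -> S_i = Random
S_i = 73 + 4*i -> [73, 77, 81, 85, 89]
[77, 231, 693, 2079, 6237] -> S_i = 77*3^i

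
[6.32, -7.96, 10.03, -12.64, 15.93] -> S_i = 6.32*(-1.26)^i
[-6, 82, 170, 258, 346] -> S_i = -6 + 88*i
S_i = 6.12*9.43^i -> [6.12, 57.71, 544.22, 5132.0, 48394.74]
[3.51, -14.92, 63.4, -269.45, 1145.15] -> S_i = 3.51*(-4.25)^i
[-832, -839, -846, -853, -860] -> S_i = -832 + -7*i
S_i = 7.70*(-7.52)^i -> [7.7, -57.9, 435.44, -3274.49, 24624.2]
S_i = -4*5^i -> [-4, -20, -100, -500, -2500]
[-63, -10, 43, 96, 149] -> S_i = -63 + 53*i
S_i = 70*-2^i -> [70, -140, 280, -560, 1120]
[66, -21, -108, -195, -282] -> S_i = 66 + -87*i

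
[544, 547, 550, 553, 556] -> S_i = 544 + 3*i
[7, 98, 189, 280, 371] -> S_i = 7 + 91*i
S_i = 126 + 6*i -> [126, 132, 138, 144, 150]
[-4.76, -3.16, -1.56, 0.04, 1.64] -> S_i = -4.76 + 1.60*i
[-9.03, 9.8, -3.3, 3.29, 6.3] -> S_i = Random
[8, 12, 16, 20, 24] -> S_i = 8 + 4*i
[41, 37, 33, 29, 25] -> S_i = 41 + -4*i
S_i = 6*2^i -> [6, 12, 24, 48, 96]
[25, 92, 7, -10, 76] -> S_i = Random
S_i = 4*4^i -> [4, 16, 64, 256, 1024]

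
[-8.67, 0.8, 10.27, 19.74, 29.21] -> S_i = -8.67 + 9.47*i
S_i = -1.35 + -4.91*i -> [-1.35, -6.26, -11.17, -16.08, -20.99]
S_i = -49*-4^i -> [-49, 196, -784, 3136, -12544]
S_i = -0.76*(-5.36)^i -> [-0.76, 4.07, -21.83, 117.03, -627.3]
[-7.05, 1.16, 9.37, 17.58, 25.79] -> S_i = -7.05 + 8.21*i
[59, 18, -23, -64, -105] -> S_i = 59 + -41*i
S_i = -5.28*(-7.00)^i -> [-5.28, 36.96, -258.72, 1811.04, -12677.28]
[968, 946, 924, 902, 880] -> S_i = 968 + -22*i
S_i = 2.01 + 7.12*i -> [2.01, 9.13, 16.25, 23.37, 30.49]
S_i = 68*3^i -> [68, 204, 612, 1836, 5508]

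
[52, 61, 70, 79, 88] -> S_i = 52 + 9*i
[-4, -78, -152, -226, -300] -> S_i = -4 + -74*i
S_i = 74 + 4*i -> [74, 78, 82, 86, 90]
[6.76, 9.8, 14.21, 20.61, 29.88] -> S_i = 6.76*1.45^i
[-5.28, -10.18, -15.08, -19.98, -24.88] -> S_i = -5.28 + -4.90*i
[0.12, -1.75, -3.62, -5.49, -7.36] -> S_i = 0.12 + -1.87*i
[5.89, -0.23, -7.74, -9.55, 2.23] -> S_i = Random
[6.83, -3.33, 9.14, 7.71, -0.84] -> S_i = Random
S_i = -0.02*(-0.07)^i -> [-0.02, 0.0, -0.0, 0.0, -0.0]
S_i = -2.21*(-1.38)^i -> [-2.21, 3.05, -4.21, 5.81, -8.02]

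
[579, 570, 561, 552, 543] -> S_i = 579 + -9*i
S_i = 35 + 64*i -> [35, 99, 163, 227, 291]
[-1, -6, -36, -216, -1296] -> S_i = -1*6^i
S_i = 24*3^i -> [24, 72, 216, 648, 1944]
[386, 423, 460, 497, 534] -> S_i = 386 + 37*i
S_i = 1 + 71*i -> [1, 72, 143, 214, 285]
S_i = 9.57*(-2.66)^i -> [9.57, -25.46, 67.71, -180.12, 479.11]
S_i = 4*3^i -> [4, 12, 36, 108, 324]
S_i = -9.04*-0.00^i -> [-9.04, 0.0, -0.0, 0.0, -0.0]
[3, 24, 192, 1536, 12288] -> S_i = 3*8^i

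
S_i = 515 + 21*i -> [515, 536, 557, 578, 599]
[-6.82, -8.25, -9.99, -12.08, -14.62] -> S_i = -6.82*1.21^i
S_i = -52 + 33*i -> [-52, -19, 14, 47, 80]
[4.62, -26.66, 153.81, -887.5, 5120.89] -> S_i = 4.62*(-5.77)^i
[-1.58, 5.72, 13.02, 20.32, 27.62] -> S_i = -1.58 + 7.30*i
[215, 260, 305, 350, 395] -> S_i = 215 + 45*i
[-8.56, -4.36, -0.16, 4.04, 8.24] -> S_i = -8.56 + 4.20*i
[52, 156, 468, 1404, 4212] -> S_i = 52*3^i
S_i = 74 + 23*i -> [74, 97, 120, 143, 166]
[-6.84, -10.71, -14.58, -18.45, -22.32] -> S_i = -6.84 + -3.87*i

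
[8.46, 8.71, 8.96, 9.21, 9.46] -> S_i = 8.46 + 0.25*i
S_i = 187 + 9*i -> [187, 196, 205, 214, 223]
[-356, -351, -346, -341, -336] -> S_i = -356 + 5*i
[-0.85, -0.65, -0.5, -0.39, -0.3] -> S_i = -0.85*0.77^i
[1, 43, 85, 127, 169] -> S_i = 1 + 42*i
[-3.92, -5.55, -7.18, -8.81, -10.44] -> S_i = -3.92 + -1.63*i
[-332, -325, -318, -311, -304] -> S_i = -332 + 7*i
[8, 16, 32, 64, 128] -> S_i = 8*2^i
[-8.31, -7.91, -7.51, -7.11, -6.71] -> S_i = -8.31 + 0.40*i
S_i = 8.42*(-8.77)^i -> [8.42, -73.84, 647.61, -5679.51, 49809.3]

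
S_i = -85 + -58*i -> [-85, -143, -201, -259, -317]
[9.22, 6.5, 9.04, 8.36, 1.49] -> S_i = Random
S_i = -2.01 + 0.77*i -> [-2.01, -1.24, -0.47, 0.3, 1.07]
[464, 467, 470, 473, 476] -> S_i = 464 + 3*i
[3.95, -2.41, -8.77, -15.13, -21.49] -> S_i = 3.95 + -6.36*i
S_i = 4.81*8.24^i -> [4.81, 39.63, 326.59, 2691.08, 22174.5]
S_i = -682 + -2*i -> [-682, -684, -686, -688, -690]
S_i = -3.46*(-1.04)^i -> [-3.46, 3.6, -3.74, 3.89, -4.05]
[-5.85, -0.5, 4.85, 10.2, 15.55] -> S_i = -5.85 + 5.35*i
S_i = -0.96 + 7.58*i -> [-0.96, 6.62, 14.2, 21.78, 29.36]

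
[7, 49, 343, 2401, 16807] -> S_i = 7*7^i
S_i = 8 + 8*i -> [8, 16, 24, 32, 40]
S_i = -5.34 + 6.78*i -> [-5.34, 1.44, 8.22, 15.0, 21.78]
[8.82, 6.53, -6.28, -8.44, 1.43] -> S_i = Random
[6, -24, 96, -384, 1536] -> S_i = 6*-4^i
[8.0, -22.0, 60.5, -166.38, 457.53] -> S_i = 8.00*(-2.75)^i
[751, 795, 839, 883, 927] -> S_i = 751 + 44*i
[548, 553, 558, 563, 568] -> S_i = 548 + 5*i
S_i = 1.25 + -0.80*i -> [1.25, 0.45, -0.35, -1.15, -1.95]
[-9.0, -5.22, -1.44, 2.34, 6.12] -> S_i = -9.00 + 3.78*i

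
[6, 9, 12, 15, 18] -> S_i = 6 + 3*i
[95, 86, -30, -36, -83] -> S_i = Random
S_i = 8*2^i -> [8, 16, 32, 64, 128]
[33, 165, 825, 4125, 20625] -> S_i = 33*5^i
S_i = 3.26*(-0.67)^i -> [3.26, -2.18, 1.46, -0.98, 0.66]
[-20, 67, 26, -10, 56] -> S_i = Random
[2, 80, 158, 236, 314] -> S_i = 2 + 78*i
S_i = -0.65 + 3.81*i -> [-0.65, 3.16, 6.97, 10.78, 14.59]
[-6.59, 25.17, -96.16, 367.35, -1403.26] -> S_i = -6.59*(-3.82)^i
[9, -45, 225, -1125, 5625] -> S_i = 9*-5^i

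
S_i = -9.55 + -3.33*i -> [-9.55, -12.88, -16.21, -19.54, -22.87]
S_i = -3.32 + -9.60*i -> [-3.32, -12.92, -22.52, -32.12, -41.72]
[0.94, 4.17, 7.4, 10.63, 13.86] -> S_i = 0.94 + 3.23*i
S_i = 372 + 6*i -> [372, 378, 384, 390, 396]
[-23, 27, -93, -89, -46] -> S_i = Random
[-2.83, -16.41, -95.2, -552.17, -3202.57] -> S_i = -2.83*5.80^i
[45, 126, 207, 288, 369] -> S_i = 45 + 81*i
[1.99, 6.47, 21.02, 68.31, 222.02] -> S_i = 1.99*3.25^i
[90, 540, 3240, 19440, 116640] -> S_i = 90*6^i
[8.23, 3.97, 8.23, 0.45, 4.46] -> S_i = Random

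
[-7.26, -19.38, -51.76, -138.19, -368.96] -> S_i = -7.26*2.67^i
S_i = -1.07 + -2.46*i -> [-1.07, -3.53, -5.99, -8.45, -10.91]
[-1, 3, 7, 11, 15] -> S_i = -1 + 4*i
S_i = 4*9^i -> [4, 36, 324, 2916, 26244]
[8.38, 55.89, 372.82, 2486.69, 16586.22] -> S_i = 8.38*6.67^i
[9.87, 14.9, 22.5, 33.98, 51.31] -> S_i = 9.87*1.51^i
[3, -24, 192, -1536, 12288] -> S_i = 3*-8^i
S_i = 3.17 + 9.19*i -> [3.17, 12.36, 21.55, 30.74, 39.93]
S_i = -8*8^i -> [-8, -64, -512, -4096, -32768]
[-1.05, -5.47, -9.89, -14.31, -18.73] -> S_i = -1.05 + -4.42*i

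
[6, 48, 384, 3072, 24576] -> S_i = 6*8^i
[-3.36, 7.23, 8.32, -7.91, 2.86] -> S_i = Random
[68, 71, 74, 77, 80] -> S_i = 68 + 3*i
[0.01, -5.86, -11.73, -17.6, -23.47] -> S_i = 0.01 + -5.87*i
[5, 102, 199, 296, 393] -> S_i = 5 + 97*i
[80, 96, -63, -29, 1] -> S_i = Random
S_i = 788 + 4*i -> [788, 792, 796, 800, 804]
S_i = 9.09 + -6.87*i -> [9.09, 2.22, -4.65, -11.52, -18.39]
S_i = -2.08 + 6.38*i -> [-2.08, 4.3, 10.68, 17.06, 23.44]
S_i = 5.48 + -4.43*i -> [5.48, 1.05, -3.38, -7.81, -12.24]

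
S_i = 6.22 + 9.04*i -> [6.22, 15.26, 24.3, 33.34, 42.38]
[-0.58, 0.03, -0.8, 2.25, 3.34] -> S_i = Random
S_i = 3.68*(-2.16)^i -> [3.68, -7.95, 17.17, -37.09, 80.11]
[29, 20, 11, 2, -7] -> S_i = 29 + -9*i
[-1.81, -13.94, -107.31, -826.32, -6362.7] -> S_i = -1.81*7.70^i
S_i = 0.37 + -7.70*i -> [0.37, -7.33, -15.03, -22.73, -30.43]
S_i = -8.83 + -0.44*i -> [-8.83, -9.27, -9.71, -10.15, -10.59]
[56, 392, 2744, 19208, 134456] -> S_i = 56*7^i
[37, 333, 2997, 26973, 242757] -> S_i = 37*9^i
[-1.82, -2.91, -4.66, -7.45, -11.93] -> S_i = -1.82*1.60^i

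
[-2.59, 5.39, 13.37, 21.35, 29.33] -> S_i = -2.59 + 7.98*i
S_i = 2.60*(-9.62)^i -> [2.6, -25.01, 240.62, -2314.72, 22267.61]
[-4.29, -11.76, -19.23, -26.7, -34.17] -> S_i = -4.29 + -7.47*i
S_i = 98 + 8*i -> [98, 106, 114, 122, 130]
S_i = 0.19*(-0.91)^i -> [0.19, -0.17, 0.16, -0.14, 0.13]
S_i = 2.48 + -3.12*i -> [2.48, -0.64, -3.76, -6.88, -10.0]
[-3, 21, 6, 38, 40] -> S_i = Random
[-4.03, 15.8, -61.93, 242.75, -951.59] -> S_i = -4.03*(-3.92)^i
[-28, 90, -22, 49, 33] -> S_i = Random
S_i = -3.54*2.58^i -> [-3.54, -9.13, -23.56, -60.79, -156.85]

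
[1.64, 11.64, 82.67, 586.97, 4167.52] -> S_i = 1.64*7.10^i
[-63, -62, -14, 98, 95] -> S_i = Random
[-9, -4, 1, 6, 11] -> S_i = -9 + 5*i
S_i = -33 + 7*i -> [-33, -26, -19, -12, -5]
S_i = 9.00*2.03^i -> [9.0, 18.27, 37.09, 75.29, 152.84]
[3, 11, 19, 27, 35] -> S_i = 3 + 8*i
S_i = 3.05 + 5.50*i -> [3.05, 8.55, 14.05, 19.55, 25.05]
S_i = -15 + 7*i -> [-15, -8, -1, 6, 13]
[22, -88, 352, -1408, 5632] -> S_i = 22*-4^i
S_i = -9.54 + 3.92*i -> [-9.54, -5.62, -1.7, 2.22, 6.14]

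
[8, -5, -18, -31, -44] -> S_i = 8 + -13*i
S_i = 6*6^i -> [6, 36, 216, 1296, 7776]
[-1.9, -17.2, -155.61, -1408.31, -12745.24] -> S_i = -1.90*9.05^i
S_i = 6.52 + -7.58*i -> [6.52, -1.06, -8.64, -16.22, -23.8]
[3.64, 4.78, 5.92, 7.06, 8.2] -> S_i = 3.64 + 1.14*i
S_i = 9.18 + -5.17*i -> [9.18, 4.01, -1.16, -6.33, -11.5]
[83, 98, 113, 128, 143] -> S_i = 83 + 15*i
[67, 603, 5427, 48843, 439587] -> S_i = 67*9^i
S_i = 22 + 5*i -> [22, 27, 32, 37, 42]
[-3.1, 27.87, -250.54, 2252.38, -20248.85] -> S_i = -3.10*(-8.99)^i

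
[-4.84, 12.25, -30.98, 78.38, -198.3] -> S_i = -4.84*(-2.53)^i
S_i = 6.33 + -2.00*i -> [6.33, 4.33, 2.33, 0.33, -1.67]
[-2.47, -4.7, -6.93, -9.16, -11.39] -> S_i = -2.47 + -2.23*i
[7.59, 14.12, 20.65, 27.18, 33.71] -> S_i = 7.59 + 6.53*i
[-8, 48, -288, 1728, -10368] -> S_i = -8*-6^i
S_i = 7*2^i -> [7, 14, 28, 56, 112]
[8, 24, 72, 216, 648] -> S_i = 8*3^i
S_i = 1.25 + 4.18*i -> [1.25, 5.43, 9.61, 13.79, 17.97]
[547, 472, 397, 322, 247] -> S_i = 547 + -75*i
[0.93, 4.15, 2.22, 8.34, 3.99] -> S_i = Random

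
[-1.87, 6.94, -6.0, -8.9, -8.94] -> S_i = Random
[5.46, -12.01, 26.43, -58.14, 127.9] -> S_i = 5.46*(-2.20)^i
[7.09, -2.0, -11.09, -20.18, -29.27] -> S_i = 7.09 + -9.09*i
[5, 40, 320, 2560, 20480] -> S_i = 5*8^i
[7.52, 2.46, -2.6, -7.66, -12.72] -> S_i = 7.52 + -5.06*i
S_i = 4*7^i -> [4, 28, 196, 1372, 9604]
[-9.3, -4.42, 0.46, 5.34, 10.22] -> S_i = -9.30 + 4.88*i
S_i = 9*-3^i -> [9, -27, 81, -243, 729]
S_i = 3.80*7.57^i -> [3.8, 28.77, 217.76, 1648.43, 12478.64]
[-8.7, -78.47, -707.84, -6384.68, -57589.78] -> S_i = -8.70*9.02^i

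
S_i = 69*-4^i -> [69, -276, 1104, -4416, 17664]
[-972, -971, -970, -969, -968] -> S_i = -972 + 1*i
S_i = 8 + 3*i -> [8, 11, 14, 17, 20]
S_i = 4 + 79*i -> [4, 83, 162, 241, 320]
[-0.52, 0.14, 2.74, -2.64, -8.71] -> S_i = Random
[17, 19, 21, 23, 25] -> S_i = 17 + 2*i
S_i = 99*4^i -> [99, 396, 1584, 6336, 25344]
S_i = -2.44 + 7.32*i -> [-2.44, 4.88, 12.2, 19.52, 26.84]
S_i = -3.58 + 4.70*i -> [-3.58, 1.12, 5.82, 10.52, 15.22]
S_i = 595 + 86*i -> [595, 681, 767, 853, 939]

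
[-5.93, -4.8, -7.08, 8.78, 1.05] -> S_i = Random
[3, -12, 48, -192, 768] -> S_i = 3*-4^i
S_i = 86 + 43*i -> [86, 129, 172, 215, 258]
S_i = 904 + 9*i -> [904, 913, 922, 931, 940]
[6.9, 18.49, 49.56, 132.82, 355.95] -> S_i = 6.90*2.68^i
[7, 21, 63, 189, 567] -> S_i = 7*3^i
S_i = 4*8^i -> [4, 32, 256, 2048, 16384]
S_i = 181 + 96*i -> [181, 277, 373, 469, 565]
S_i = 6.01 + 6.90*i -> [6.01, 12.91, 19.81, 26.71, 33.61]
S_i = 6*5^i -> [6, 30, 150, 750, 3750]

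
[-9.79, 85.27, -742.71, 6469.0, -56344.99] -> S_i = -9.79*(-8.71)^i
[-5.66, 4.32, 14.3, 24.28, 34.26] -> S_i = -5.66 + 9.98*i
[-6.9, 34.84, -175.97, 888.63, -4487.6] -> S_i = -6.90*(-5.05)^i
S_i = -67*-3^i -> [-67, 201, -603, 1809, -5427]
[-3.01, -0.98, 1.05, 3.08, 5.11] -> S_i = -3.01 + 2.03*i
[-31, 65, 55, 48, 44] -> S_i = Random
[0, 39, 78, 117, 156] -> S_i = 0 + 39*i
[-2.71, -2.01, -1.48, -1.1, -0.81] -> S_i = -2.71*0.74^i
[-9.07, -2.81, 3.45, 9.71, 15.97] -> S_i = -9.07 + 6.26*i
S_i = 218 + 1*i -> [218, 219, 220, 221, 222]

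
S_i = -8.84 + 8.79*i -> [-8.84, -0.05, 8.74, 17.53, 26.32]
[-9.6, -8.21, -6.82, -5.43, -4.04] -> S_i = -9.60 + 1.39*i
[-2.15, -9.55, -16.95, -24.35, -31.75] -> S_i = -2.15 + -7.40*i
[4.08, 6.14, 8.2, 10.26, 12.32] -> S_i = 4.08 + 2.06*i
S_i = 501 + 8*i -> [501, 509, 517, 525, 533]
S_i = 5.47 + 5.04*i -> [5.47, 10.51, 15.55, 20.59, 25.63]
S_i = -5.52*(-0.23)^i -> [-5.52, 1.27, -0.29, 0.07, -0.02]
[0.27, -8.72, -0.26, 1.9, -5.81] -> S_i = Random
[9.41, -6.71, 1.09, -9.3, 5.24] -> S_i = Random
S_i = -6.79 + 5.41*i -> [-6.79, -1.38, 4.03, 9.44, 14.85]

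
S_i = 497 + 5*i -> [497, 502, 507, 512, 517]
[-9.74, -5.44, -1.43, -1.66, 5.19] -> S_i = Random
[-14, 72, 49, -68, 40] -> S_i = Random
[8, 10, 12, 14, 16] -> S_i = 8 + 2*i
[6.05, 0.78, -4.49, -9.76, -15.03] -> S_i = 6.05 + -5.27*i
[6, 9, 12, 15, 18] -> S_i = 6 + 3*i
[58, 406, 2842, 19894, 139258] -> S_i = 58*7^i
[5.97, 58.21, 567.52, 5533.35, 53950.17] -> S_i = 5.97*9.75^i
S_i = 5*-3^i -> [5, -15, 45, -135, 405]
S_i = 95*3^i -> [95, 285, 855, 2565, 7695]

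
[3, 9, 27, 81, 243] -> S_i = 3*3^i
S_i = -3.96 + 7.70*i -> [-3.96, 3.74, 11.44, 19.14, 26.84]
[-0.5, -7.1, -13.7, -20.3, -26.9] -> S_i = -0.50 + -6.60*i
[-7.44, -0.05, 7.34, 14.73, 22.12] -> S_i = -7.44 + 7.39*i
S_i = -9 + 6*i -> [-9, -3, 3, 9, 15]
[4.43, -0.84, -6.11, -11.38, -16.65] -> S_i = 4.43 + -5.27*i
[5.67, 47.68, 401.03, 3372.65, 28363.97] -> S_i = 5.67*8.41^i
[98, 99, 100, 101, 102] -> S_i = 98 + 1*i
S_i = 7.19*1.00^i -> [7.19, 7.19, 7.19, 7.19, 7.19]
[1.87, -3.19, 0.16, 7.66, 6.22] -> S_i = Random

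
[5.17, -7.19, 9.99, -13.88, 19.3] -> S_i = 5.17*(-1.39)^i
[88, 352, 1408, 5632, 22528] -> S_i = 88*4^i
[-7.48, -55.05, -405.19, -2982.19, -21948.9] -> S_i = -7.48*7.36^i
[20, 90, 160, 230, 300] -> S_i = 20 + 70*i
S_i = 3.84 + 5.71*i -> [3.84, 9.55, 15.26, 20.97, 26.68]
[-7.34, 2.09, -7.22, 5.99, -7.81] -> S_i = Random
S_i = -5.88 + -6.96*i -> [-5.88, -12.84, -19.8, -26.76, -33.72]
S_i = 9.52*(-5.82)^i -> [9.52, -55.41, 322.47, -1876.75, 10922.67]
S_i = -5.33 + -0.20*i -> [-5.33, -5.53, -5.73, -5.93, -6.13]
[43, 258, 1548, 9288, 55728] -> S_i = 43*6^i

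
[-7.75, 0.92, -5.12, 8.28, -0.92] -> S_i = Random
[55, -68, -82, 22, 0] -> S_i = Random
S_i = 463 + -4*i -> [463, 459, 455, 451, 447]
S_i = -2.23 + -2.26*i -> [-2.23, -4.49, -6.75, -9.01, -11.27]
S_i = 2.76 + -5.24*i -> [2.76, -2.48, -7.72, -12.96, -18.2]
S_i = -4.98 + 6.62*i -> [-4.98, 1.64, 8.26, 14.88, 21.5]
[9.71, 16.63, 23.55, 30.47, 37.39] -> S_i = 9.71 + 6.92*i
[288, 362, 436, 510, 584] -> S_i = 288 + 74*i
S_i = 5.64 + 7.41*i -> [5.64, 13.05, 20.46, 27.87, 35.28]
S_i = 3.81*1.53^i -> [3.81, 5.83, 8.92, 13.65, 20.88]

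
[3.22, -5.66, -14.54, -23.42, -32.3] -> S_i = 3.22 + -8.88*i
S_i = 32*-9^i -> [32, -288, 2592, -23328, 209952]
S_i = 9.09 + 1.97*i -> [9.09, 11.06, 13.03, 15.0, 16.97]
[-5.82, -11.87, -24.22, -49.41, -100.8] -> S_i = -5.82*2.04^i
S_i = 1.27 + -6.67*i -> [1.27, -5.4, -12.07, -18.74, -25.41]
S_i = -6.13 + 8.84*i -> [-6.13, 2.71, 11.55, 20.39, 29.23]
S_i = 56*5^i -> [56, 280, 1400, 7000, 35000]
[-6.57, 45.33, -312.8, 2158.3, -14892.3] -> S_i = -6.57*(-6.90)^i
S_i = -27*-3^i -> [-27, 81, -243, 729, -2187]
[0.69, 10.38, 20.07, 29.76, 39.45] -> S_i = 0.69 + 9.69*i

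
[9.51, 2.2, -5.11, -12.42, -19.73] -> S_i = 9.51 + -7.31*i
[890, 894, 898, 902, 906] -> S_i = 890 + 4*i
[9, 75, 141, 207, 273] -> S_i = 9 + 66*i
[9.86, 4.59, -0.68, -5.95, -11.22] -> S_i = 9.86 + -5.27*i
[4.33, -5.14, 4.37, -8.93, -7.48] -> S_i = Random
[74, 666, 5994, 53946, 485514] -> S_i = 74*9^i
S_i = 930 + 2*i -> [930, 932, 934, 936, 938]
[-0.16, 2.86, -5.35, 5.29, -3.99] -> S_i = Random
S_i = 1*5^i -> [1, 5, 25, 125, 625]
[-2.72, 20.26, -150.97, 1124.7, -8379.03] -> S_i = -2.72*(-7.45)^i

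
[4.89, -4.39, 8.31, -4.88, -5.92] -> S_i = Random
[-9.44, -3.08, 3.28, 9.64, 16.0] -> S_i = -9.44 + 6.36*i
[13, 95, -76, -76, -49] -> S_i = Random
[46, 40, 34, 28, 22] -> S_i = 46 + -6*i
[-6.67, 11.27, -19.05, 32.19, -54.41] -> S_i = -6.67*(-1.69)^i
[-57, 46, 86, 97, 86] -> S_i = Random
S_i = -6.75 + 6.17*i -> [-6.75, -0.58, 5.59, 11.76, 17.93]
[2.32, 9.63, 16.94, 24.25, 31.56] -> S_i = 2.32 + 7.31*i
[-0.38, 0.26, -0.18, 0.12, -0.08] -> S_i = -0.38*(-0.68)^i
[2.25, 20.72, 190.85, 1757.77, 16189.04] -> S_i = 2.25*9.21^i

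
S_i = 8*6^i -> [8, 48, 288, 1728, 10368]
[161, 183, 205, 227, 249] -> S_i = 161 + 22*i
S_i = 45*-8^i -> [45, -360, 2880, -23040, 184320]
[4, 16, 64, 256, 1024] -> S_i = 4*4^i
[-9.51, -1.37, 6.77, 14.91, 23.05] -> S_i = -9.51 + 8.14*i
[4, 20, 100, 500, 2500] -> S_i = 4*5^i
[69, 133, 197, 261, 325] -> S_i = 69 + 64*i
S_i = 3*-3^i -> [3, -9, 27, -81, 243]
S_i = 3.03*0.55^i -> [3.03, 1.67, 0.92, 0.5, 0.28]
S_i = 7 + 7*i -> [7, 14, 21, 28, 35]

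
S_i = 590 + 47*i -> [590, 637, 684, 731, 778]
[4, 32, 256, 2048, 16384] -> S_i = 4*8^i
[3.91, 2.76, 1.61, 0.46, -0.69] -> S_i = 3.91 + -1.15*i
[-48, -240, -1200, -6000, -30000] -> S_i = -48*5^i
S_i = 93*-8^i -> [93, -744, 5952, -47616, 380928]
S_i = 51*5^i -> [51, 255, 1275, 6375, 31875]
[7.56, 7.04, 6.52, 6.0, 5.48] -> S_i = 7.56 + -0.52*i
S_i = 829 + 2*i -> [829, 831, 833, 835, 837]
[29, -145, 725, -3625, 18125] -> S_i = 29*-5^i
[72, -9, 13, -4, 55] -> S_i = Random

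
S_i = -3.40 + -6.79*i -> [-3.4, -10.19, -16.98, -23.77, -30.56]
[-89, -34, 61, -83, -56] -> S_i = Random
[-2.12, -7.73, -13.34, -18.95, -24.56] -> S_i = -2.12 + -5.61*i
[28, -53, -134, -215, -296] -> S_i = 28 + -81*i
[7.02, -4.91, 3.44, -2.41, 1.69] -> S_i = 7.02*(-0.70)^i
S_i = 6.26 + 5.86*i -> [6.26, 12.12, 17.98, 23.84, 29.7]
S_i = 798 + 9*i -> [798, 807, 816, 825, 834]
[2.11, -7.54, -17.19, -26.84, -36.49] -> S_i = 2.11 + -9.65*i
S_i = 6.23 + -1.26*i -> [6.23, 4.97, 3.71, 2.45, 1.19]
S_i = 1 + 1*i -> [1, 2, 3, 4, 5]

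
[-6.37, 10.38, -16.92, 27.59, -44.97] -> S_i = -6.37*(-1.63)^i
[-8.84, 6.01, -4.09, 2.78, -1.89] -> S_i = -8.84*(-0.68)^i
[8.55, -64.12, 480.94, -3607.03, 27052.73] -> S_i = 8.55*(-7.50)^i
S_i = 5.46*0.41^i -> [5.46, 2.24, 0.92, 0.38, 0.15]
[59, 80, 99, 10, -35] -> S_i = Random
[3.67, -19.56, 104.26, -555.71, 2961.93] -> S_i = 3.67*(-5.33)^i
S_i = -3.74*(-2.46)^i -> [-3.74, 9.2, -22.63, 55.68, -136.97]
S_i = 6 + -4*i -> [6, 2, -2, -6, -10]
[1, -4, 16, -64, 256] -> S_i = 1*-4^i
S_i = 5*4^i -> [5, 20, 80, 320, 1280]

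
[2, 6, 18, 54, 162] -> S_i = 2*3^i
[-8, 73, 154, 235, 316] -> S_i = -8 + 81*i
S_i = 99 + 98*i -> [99, 197, 295, 393, 491]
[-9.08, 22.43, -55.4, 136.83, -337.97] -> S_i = -9.08*(-2.47)^i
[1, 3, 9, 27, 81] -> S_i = 1*3^i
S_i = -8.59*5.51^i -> [-8.59, -47.33, -260.79, -1436.97, -7917.71]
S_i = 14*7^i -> [14, 98, 686, 4802, 33614]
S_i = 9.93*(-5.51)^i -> [9.93, -54.71, 301.48, -1661.13, 9152.84]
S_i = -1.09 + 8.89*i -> [-1.09, 7.8, 16.69, 25.58, 34.47]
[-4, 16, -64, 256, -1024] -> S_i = -4*-4^i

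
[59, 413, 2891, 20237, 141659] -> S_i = 59*7^i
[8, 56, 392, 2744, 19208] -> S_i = 8*7^i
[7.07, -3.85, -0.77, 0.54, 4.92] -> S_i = Random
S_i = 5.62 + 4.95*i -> [5.62, 10.57, 15.52, 20.47, 25.42]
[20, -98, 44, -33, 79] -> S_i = Random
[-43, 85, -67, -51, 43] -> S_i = Random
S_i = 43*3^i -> [43, 129, 387, 1161, 3483]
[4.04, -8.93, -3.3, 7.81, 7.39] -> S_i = Random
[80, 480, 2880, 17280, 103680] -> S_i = 80*6^i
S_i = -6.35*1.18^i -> [-6.35, -7.49, -8.84, -10.43, -12.31]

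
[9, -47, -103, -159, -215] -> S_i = 9 + -56*i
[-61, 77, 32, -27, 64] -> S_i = Random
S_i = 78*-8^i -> [78, -624, 4992, -39936, 319488]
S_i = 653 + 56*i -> [653, 709, 765, 821, 877]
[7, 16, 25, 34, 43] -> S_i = 7 + 9*i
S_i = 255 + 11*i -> [255, 266, 277, 288, 299]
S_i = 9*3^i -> [9, 27, 81, 243, 729]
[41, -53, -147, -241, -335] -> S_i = 41 + -94*i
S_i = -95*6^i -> [-95, -570, -3420, -20520, -123120]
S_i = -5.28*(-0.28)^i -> [-5.28, 1.48, -0.41, 0.12, -0.03]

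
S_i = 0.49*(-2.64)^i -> [0.49, -1.29, 3.42, -9.02, 23.8]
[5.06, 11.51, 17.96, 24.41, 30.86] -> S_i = 5.06 + 6.45*i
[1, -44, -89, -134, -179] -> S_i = 1 + -45*i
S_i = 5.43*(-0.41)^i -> [5.43, -2.23, 0.91, -0.37, 0.15]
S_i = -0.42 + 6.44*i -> [-0.42, 6.02, 12.46, 18.9, 25.34]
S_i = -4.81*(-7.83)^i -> [-4.81, 37.66, -294.9, 2309.03, -18079.74]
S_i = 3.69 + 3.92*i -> [3.69, 7.61, 11.53, 15.45, 19.37]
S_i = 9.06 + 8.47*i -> [9.06, 17.53, 26.0, 34.47, 42.94]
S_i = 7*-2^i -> [7, -14, 28, -56, 112]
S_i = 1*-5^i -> [1, -5, 25, -125, 625]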